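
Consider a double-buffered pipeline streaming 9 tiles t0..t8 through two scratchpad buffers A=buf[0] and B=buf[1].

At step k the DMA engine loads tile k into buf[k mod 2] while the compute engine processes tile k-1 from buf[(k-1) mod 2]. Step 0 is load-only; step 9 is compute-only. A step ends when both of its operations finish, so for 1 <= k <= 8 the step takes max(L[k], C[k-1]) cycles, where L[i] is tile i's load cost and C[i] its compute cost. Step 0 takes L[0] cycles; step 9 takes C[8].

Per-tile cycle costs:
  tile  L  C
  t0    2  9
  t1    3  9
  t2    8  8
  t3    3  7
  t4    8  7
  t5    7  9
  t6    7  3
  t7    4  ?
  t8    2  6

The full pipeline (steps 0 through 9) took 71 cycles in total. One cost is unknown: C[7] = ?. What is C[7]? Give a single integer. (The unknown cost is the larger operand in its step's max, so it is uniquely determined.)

step 0 → dur = L[0]=2 = 2
step 1 → dur = max(L[1]=3, C[0]=9) = 9
step 2 → dur = max(L[2]=8, C[1]=9) = 9
step 3 → dur = max(L[3]=3, C[2]=8) = 8
step 4 → dur = max(L[4]=8, C[3]=7) = 8
step 5 → dur = max(L[5]=7, C[4]=7) = 7
step 6 → dur = max(L[6]=7, C[5]=9) = 9
step 7 → dur = max(L[7]=4, C[6]=3) = 4
step 8 → dur = max(L[8]=2, C[7]=?) = C[7]  (unknown; binding)
step 9 → dur = C[8]=6 = 6
sum of known step durations = 62
dur[8] = total - known = 71 - 62 = 9
C[7] is the binding max in step 8, so C[7] = dur[8] = 9

C[7] = 9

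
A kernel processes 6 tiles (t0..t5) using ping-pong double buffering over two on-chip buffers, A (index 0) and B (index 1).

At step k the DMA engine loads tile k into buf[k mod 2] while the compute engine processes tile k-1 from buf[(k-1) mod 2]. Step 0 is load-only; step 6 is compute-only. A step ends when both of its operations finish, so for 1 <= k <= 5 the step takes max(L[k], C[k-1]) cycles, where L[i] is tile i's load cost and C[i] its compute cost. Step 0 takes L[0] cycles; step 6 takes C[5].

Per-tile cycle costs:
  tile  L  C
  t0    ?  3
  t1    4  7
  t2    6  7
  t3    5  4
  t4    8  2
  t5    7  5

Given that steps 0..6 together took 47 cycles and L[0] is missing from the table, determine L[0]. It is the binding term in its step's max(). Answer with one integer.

L[0] = 9

step 0 → dur = L[0]=? = L[0]  (unknown; binding)
step 1 → dur = max(L[1]=4, C[0]=3) = 4
step 2 → dur = max(L[2]=6, C[1]=7) = 7
step 3 → dur = max(L[3]=5, C[2]=7) = 7
step 4 → dur = max(L[4]=8, C[3]=4) = 8
step 5 → dur = max(L[5]=7, C[4]=2) = 7
step 6 → dur = C[5]=5 = 5
sum of known step durations = 38
dur[0] = total - known = 47 - 38 = 9
L[0] is the binding max in step 0, so L[0] = dur[0] = 9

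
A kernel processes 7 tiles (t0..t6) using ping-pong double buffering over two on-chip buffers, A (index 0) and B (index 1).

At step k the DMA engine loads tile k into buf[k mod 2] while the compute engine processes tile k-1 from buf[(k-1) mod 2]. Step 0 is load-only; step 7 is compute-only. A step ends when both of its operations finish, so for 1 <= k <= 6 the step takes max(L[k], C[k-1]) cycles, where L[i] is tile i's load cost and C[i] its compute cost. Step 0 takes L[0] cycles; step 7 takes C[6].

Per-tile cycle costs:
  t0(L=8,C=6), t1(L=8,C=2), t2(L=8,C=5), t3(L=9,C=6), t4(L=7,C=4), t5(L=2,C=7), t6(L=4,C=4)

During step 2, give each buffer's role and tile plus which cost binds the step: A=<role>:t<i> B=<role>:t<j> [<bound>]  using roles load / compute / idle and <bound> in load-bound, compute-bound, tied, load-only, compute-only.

step 2: A=load:t2 B=compute:t1 [load-bound]

  0. 8=8c; end=8; A:t0 B:-
  1. max(8,6)=8c; end=16; A:t0 B:t1
  2. max(8,2)=8c; end=24; A:t2 B:t1
  3. max(9,5)=9c; end=33; A:t2 B:t3
  4. max(7,6)=7c; end=40; A:t4 B:t3
  5. max(2,4)=4c; end=44; A:t4 B:t5
  6. max(4,7)=7c; end=51; A:t6 B:t5
  7. 4=4c; end=55; A:t6 B:t5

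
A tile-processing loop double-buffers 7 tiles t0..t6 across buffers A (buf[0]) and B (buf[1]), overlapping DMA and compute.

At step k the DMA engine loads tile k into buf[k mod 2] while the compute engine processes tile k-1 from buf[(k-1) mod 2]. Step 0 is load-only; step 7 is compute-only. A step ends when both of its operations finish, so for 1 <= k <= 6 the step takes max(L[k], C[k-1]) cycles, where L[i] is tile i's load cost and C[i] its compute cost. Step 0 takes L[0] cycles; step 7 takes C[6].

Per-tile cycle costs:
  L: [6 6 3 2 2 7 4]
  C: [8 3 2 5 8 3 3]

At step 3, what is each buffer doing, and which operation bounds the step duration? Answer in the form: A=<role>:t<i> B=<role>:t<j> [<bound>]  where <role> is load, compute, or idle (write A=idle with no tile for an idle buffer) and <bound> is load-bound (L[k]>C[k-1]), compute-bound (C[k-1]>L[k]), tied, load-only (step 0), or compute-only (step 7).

step 3: A=compute:t2 B=load:t3 [tied]

k=0 load=t0/6c comp=- wait=6 total=6
k=1 load=t1/6c comp=t0/8c wait=8 total=14
k=2 load=t2/3c comp=t1/3c wait=3 total=17
k=3 load=t3/2c comp=t2/2c wait=2 total=19
k=4 load=t4/2c comp=t3/5c wait=5 total=24
k=5 load=t5/7c comp=t4/8c wait=8 total=32
k=6 load=t6/4c comp=t5/3c wait=4 total=36
k=7 load=- comp=t6/3c wait=3 total=39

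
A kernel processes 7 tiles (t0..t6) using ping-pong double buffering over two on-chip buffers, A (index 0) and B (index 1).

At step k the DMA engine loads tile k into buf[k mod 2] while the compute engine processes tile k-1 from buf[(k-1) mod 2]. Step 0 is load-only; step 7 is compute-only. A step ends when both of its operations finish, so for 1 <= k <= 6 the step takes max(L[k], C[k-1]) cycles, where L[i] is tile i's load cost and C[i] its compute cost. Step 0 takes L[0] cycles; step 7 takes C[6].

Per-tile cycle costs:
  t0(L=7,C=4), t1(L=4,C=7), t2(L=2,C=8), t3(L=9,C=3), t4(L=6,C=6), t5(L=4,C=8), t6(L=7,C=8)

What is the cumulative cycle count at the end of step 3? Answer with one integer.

end_cycle[3] = 27

  0. 7=7c; end=7; A:t0 B:-
  1. max(4,4)=4c; end=11; A:t0 B:t1
  2. max(2,7)=7c; end=18; A:t2 B:t1
  3. max(9,8)=9c; end=27; A:t2 B:t3
  4. max(6,3)=6c; end=33; A:t4 B:t3
  5. max(4,6)=6c; end=39; A:t4 B:t5
  6. max(7,8)=8c; end=47; A:t6 B:t5
  7. 8=8c; end=55; A:t6 B:t5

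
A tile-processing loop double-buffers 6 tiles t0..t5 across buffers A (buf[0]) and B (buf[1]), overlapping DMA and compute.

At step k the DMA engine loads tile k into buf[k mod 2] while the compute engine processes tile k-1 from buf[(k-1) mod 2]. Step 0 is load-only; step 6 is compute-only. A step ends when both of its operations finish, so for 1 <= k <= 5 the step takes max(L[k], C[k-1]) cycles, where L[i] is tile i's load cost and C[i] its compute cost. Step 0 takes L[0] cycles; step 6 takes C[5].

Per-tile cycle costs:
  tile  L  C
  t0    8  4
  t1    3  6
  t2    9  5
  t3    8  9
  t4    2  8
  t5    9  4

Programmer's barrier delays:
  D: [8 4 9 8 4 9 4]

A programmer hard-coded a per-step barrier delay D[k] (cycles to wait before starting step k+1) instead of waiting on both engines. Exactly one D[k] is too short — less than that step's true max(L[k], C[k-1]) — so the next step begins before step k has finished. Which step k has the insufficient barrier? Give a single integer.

hazard at step 4

[0] required=L[0]=8=8 vs D=8 ok
[1] required=max(L[1]=3,C[0]=4)=4 vs D=4 ok
[2] required=max(L[2]=9,C[1]=6)=9 vs D=9 ok
[3] required=max(L[3]=8,C[2]=5)=8 vs D=8 ok
[4] required=max(L[4]=2,C[3]=9)=9 vs D=4 SHORT
[5] required=max(L[5]=9,C[4]=8)=9 vs D=9 ok
[6] required=C[5]=4=4 vs D=4 ok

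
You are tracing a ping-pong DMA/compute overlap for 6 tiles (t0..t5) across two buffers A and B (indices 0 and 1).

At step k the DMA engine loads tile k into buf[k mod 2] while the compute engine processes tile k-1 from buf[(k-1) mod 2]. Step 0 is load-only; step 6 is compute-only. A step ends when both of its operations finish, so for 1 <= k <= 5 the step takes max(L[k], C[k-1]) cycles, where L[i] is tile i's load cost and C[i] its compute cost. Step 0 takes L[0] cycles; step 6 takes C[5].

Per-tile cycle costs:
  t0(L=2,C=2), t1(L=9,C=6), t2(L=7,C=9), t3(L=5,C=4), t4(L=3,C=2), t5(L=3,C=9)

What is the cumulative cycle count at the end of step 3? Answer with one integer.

  0. 2=2c; end=2; A:t0 B:-
  1. max(9,2)=9c; end=11; A:t0 B:t1
  2. max(7,6)=7c; end=18; A:t2 B:t1
  3. max(5,9)=9c; end=27; A:t2 B:t3
  4. max(3,4)=4c; end=31; A:t4 B:t3
  5. max(3,2)=3c; end=34; A:t4 B:t5
  6. 9=9c; end=43; A:t4 B:t5

end_cycle[3] = 27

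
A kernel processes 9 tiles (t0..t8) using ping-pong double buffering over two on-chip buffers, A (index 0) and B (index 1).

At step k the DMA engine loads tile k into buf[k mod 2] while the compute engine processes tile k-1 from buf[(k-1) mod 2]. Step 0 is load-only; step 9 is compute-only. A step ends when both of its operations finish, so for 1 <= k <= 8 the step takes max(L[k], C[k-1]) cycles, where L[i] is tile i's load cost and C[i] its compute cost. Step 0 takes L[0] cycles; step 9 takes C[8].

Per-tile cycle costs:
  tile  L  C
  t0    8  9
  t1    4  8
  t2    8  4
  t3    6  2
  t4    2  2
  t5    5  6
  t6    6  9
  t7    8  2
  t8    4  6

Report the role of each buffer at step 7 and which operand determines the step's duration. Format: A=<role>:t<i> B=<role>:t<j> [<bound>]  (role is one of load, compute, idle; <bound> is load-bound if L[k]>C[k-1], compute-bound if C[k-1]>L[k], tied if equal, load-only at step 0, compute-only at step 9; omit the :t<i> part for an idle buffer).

  0. 8=8c; end=8; A:t0 B:-
  1. max(4,9)=9c; end=17; A:t0 B:t1
  2. max(8,8)=8c; end=25; A:t2 B:t1
  3. max(6,4)=6c; end=31; A:t2 B:t3
  4. max(2,2)=2c; end=33; A:t4 B:t3
  5. max(5,2)=5c; end=38; A:t4 B:t5
  6. max(6,6)=6c; end=44; A:t6 B:t5
  7. max(8,9)=9c; end=53; A:t6 B:t7
  8. max(4,2)=4c; end=57; A:t8 B:t7
  9. 6=6c; end=63; A:t8 B:t7

step 7: A=compute:t6 B=load:t7 [compute-bound]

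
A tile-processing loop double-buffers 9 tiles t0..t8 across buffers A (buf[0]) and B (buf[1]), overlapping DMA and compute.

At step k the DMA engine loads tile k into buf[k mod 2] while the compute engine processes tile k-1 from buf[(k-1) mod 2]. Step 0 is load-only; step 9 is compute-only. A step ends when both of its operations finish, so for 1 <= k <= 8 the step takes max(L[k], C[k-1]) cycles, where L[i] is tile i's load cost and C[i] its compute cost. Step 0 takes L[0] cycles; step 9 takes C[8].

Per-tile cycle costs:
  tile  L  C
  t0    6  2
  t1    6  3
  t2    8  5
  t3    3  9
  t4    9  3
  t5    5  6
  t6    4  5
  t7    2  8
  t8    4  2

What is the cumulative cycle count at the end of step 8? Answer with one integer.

end_cycle[8] = 58

k=0 load=t0/6c comp=- wait=6 total=6
k=1 load=t1/6c comp=t0/2c wait=6 total=12
k=2 load=t2/8c comp=t1/3c wait=8 total=20
k=3 load=t3/3c comp=t2/5c wait=5 total=25
k=4 load=t4/9c comp=t3/9c wait=9 total=34
k=5 load=t5/5c comp=t4/3c wait=5 total=39
k=6 load=t6/4c comp=t5/6c wait=6 total=45
k=7 load=t7/2c comp=t6/5c wait=5 total=50
k=8 load=t8/4c comp=t7/8c wait=8 total=58
k=9 load=- comp=t8/2c wait=2 total=60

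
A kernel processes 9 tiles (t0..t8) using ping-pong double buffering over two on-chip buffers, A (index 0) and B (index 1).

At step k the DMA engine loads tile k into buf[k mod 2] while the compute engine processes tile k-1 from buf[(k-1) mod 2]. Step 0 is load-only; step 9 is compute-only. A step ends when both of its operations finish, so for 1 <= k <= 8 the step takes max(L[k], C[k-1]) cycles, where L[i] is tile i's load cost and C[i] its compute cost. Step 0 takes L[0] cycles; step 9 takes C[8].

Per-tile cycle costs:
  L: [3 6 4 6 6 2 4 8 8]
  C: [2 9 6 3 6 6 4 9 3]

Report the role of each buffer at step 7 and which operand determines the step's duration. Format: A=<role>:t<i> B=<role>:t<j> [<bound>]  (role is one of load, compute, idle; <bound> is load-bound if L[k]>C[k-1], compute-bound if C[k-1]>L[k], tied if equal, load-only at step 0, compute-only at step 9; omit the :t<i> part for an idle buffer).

step 7: A=compute:t6 B=load:t7 [load-bound]

  0. 3=3c; end=3; A:t0 B:-
  1. max(6,2)=6c; end=9; A:t0 B:t1
  2. max(4,9)=9c; end=18; A:t2 B:t1
  3. max(6,6)=6c; end=24; A:t2 B:t3
  4. max(6,3)=6c; end=30; A:t4 B:t3
  5. max(2,6)=6c; end=36; A:t4 B:t5
  6. max(4,6)=6c; end=42; A:t6 B:t5
  7. max(8,4)=8c; end=50; A:t6 B:t7
  8. max(8,9)=9c; end=59; A:t8 B:t7
  9. 3=3c; end=62; A:t8 B:t7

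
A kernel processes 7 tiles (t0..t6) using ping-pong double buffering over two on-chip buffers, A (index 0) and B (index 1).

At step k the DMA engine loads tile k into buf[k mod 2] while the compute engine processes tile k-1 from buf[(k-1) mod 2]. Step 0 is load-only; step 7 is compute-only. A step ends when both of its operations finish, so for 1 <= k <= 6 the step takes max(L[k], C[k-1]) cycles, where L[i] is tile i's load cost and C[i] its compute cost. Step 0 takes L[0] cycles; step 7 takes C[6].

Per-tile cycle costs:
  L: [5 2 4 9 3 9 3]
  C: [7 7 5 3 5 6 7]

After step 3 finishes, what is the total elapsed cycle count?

step 0: L[0]=5 → dur=5, Σ=5 | A=load:t0 B=idle [load-only]
step 1: L[1]=2 C[0]=7 → dur=7, Σ=12 | A=compute:t0 B=load:t1 [compute-bound]
step 2: L[2]=4 C[1]=7 → dur=7, Σ=19 | A=load:t2 B=compute:t1 [compute-bound]
step 3: L[3]=9 C[2]=5 → dur=9, Σ=28 | A=compute:t2 B=load:t3 [load-bound]
step 4: L[4]=3 C[3]=3 → dur=3, Σ=31 | A=load:t4 B=compute:t3 [tied]
step 5: L[5]=9 C[4]=5 → dur=9, Σ=40 | A=compute:t4 B=load:t5 [load-bound]
step 6: L[6]=3 C[5]=6 → dur=6, Σ=46 | A=load:t6 B=compute:t5 [compute-bound]
step 7: C[6]=7 → dur=7, Σ=53 | A=compute:t6 B=idle [compute-only]

end_cycle[3] = 28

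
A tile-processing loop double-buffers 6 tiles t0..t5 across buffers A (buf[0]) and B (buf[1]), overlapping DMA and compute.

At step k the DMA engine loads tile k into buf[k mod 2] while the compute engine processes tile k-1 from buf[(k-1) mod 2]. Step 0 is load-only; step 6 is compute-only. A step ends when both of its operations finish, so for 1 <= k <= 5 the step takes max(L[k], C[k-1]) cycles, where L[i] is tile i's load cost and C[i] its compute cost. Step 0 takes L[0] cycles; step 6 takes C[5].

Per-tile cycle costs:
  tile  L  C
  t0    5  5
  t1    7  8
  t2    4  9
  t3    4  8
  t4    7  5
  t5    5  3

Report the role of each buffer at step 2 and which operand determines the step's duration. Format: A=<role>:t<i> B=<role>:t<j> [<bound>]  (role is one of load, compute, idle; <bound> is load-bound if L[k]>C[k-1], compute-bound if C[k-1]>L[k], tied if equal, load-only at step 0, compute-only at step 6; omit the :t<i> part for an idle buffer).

step 2: A=load:t2 B=compute:t1 [compute-bound]

step 0: L[0]=5 → dur=5, Σ=5 | A=load:t0 B=idle [load-only]
step 1: L[1]=7 C[0]=5 → dur=7, Σ=12 | A=compute:t0 B=load:t1 [load-bound]
step 2: L[2]=4 C[1]=8 → dur=8, Σ=20 | A=load:t2 B=compute:t1 [compute-bound]
step 3: L[3]=4 C[2]=9 → dur=9, Σ=29 | A=compute:t2 B=load:t3 [compute-bound]
step 4: L[4]=7 C[3]=8 → dur=8, Σ=37 | A=load:t4 B=compute:t3 [compute-bound]
step 5: L[5]=5 C[4]=5 → dur=5, Σ=42 | A=compute:t4 B=load:t5 [tied]
step 6: C[5]=3 → dur=3, Σ=45 | A=idle B=compute:t5 [compute-only]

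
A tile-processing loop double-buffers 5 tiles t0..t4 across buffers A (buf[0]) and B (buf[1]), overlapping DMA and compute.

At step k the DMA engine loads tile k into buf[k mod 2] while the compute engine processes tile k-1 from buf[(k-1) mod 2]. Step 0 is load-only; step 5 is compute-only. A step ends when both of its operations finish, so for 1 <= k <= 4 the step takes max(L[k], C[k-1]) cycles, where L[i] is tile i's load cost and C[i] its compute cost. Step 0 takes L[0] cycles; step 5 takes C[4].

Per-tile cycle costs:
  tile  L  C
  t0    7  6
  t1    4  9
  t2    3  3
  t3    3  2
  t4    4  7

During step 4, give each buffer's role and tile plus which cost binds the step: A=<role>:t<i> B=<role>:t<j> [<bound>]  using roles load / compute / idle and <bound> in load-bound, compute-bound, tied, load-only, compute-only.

k=0 load=t0/7c comp=- wait=7 total=7
k=1 load=t1/4c comp=t0/6c wait=6 total=13
k=2 load=t2/3c comp=t1/9c wait=9 total=22
k=3 load=t3/3c comp=t2/3c wait=3 total=25
k=4 load=t4/4c comp=t3/2c wait=4 total=29
k=5 load=- comp=t4/7c wait=7 total=36

step 4: A=load:t4 B=compute:t3 [load-bound]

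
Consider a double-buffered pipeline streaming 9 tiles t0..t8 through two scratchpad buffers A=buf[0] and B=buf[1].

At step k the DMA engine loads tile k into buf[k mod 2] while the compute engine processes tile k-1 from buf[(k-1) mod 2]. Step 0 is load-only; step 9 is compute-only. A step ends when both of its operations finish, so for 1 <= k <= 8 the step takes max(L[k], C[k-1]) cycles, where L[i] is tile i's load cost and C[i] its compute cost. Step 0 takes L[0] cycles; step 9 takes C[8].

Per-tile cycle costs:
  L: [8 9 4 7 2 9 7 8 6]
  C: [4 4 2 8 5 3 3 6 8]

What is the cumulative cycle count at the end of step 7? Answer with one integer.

end_cycle[7] = 60

k=0 load=t0/8c comp=- wait=8 total=8
k=1 load=t1/9c comp=t0/4c wait=9 total=17
k=2 load=t2/4c comp=t1/4c wait=4 total=21
k=3 load=t3/7c comp=t2/2c wait=7 total=28
k=4 load=t4/2c comp=t3/8c wait=8 total=36
k=5 load=t5/9c comp=t4/5c wait=9 total=45
k=6 load=t6/7c comp=t5/3c wait=7 total=52
k=7 load=t7/8c comp=t6/3c wait=8 total=60
k=8 load=t8/6c comp=t7/6c wait=6 total=66
k=9 load=- comp=t8/8c wait=8 total=74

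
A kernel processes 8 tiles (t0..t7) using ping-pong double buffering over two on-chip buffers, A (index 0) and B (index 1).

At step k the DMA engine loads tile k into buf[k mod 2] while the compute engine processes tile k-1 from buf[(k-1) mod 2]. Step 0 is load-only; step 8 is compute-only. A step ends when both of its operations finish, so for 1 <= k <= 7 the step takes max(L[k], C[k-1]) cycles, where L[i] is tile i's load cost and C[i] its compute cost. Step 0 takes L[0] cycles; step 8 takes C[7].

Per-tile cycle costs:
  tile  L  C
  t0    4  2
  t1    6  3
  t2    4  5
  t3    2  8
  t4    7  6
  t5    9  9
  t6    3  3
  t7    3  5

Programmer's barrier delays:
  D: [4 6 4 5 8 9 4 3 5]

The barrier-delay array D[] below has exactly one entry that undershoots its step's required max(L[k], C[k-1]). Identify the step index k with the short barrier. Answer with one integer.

k=0 barrier L[0]=4→4c, D[0]=4 ok
k=1 barrier max(L[1]=6,C[0]=2)→6c, D[1]=6 ok
k=2 barrier max(L[2]=4,C[1]=3)→4c, D[2]=4 ok
k=3 barrier max(L[3]=2,C[2]=5)→5c, D[3]=5 ok
k=4 barrier max(L[4]=7,C[3]=8)→8c, D[4]=8 ok
k=5 barrier max(L[5]=9,C[4]=6)→9c, D[5]=9 ok
k=6 barrier max(L[6]=3,C[5]=9)→9c, D[6]=4 SHORT
k=7 barrier max(L[7]=3,C[6]=3)→3c, D[7]=3 ok
k=8 barrier C[7]=5→5c, D[8]=5 ok

hazard at step 6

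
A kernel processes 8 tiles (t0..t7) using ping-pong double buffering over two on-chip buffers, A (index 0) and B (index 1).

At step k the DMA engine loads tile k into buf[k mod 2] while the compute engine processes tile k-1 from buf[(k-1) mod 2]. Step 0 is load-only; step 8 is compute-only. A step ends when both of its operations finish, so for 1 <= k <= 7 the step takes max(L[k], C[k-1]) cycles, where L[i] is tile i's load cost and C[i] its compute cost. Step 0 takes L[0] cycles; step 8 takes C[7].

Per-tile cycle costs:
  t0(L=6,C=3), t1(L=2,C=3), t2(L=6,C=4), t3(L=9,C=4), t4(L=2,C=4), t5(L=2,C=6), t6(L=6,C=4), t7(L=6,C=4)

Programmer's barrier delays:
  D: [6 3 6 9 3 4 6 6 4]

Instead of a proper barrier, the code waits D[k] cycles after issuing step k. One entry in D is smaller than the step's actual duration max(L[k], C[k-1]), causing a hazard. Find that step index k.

hazard at step 4

[0] required=L[0]=6=6 vs D=6 ok
[1] required=max(L[1]=2,C[0]=3)=3 vs D=3 ok
[2] required=max(L[2]=6,C[1]=3)=6 vs D=6 ok
[3] required=max(L[3]=9,C[2]=4)=9 vs D=9 ok
[4] required=max(L[4]=2,C[3]=4)=4 vs D=3 SHORT
[5] required=max(L[5]=2,C[4]=4)=4 vs D=4 ok
[6] required=max(L[6]=6,C[5]=6)=6 vs D=6 ok
[7] required=max(L[7]=6,C[6]=4)=6 vs D=6 ok
[8] required=C[7]=4=4 vs D=4 ok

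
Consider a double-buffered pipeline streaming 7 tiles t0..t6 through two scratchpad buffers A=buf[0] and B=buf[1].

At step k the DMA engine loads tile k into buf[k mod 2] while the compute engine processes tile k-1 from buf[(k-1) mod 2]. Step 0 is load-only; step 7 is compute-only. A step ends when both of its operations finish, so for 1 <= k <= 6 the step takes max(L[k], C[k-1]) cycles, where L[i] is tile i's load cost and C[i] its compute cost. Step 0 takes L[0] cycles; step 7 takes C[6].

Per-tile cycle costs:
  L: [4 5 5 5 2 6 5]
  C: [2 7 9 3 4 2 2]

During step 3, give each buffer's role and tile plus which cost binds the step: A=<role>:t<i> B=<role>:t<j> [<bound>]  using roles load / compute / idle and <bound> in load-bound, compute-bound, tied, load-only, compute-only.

step 3: A=compute:t2 B=load:t3 [compute-bound]

step 0: L[0]=4 → dur=4, Σ=4 | A=load:t0 B=idle [load-only]
step 1: L[1]=5 C[0]=2 → dur=5, Σ=9 | A=compute:t0 B=load:t1 [load-bound]
step 2: L[2]=5 C[1]=7 → dur=7, Σ=16 | A=load:t2 B=compute:t1 [compute-bound]
step 3: L[3]=5 C[2]=9 → dur=9, Σ=25 | A=compute:t2 B=load:t3 [compute-bound]
step 4: L[4]=2 C[3]=3 → dur=3, Σ=28 | A=load:t4 B=compute:t3 [compute-bound]
step 5: L[5]=6 C[4]=4 → dur=6, Σ=34 | A=compute:t4 B=load:t5 [load-bound]
step 6: L[6]=5 C[5]=2 → dur=5, Σ=39 | A=load:t6 B=compute:t5 [load-bound]
step 7: C[6]=2 → dur=2, Σ=41 | A=compute:t6 B=idle [compute-only]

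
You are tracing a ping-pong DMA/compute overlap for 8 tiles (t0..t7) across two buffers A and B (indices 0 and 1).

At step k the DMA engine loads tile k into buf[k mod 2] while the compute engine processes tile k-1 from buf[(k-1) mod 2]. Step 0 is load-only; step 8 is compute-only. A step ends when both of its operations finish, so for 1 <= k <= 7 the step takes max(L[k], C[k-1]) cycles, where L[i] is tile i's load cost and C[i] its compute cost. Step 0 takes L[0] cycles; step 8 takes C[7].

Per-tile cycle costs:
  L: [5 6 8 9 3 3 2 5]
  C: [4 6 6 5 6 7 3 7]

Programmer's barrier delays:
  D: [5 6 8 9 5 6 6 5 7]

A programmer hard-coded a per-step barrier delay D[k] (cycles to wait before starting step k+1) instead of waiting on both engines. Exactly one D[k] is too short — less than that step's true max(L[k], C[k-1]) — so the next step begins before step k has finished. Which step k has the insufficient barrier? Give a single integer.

hazard at step 6

[0] required=L[0]=5=5 vs D=5 ok
[1] required=max(L[1]=6,C[0]=4)=6 vs D=6 ok
[2] required=max(L[2]=8,C[1]=6)=8 vs D=8 ok
[3] required=max(L[3]=9,C[2]=6)=9 vs D=9 ok
[4] required=max(L[4]=3,C[3]=5)=5 vs D=5 ok
[5] required=max(L[5]=3,C[4]=6)=6 vs D=6 ok
[6] required=max(L[6]=2,C[5]=7)=7 vs D=6 SHORT
[7] required=max(L[7]=5,C[6]=3)=5 vs D=5 ok
[8] required=C[7]=7=7 vs D=7 ok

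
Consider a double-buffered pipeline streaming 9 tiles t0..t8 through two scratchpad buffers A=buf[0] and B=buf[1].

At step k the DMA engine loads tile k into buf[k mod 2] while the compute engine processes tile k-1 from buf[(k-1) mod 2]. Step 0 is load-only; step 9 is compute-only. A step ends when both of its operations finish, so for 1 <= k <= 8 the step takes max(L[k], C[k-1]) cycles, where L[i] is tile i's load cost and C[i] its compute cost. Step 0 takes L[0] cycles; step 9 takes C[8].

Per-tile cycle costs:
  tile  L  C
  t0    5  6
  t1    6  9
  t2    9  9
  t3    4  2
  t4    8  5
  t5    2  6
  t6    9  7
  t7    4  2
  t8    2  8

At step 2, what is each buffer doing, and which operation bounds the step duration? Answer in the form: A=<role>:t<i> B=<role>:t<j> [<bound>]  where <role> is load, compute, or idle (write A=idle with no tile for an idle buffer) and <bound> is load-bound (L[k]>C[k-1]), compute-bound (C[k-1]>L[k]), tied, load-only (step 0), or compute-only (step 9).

k=0 load=t0/5c comp=- wait=5 total=5
k=1 load=t1/6c comp=t0/6c wait=6 total=11
k=2 load=t2/9c comp=t1/9c wait=9 total=20
k=3 load=t3/4c comp=t2/9c wait=9 total=29
k=4 load=t4/8c comp=t3/2c wait=8 total=37
k=5 load=t5/2c comp=t4/5c wait=5 total=42
k=6 load=t6/9c comp=t5/6c wait=9 total=51
k=7 load=t7/4c comp=t6/7c wait=7 total=58
k=8 load=t8/2c comp=t7/2c wait=2 total=60
k=9 load=- comp=t8/8c wait=8 total=68

step 2: A=load:t2 B=compute:t1 [tied]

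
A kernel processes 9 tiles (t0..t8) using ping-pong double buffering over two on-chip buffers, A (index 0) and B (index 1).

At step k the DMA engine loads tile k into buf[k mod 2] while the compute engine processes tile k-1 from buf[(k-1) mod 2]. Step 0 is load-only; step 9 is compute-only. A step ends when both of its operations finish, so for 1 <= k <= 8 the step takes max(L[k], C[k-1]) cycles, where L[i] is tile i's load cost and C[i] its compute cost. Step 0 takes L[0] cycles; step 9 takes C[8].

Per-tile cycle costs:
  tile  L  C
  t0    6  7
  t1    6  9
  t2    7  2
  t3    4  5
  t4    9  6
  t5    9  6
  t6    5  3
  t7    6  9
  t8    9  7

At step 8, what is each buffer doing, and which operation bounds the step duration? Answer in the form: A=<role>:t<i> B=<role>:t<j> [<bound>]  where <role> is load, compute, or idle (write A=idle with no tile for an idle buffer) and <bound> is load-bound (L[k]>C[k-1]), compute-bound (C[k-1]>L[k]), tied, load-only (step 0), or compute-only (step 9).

k=0 load=t0/6c comp=- wait=6 total=6
k=1 load=t1/6c comp=t0/7c wait=7 total=13
k=2 load=t2/7c comp=t1/9c wait=9 total=22
k=3 load=t3/4c comp=t2/2c wait=4 total=26
k=4 load=t4/9c comp=t3/5c wait=9 total=35
k=5 load=t5/9c comp=t4/6c wait=9 total=44
k=6 load=t6/5c comp=t5/6c wait=6 total=50
k=7 load=t7/6c comp=t6/3c wait=6 total=56
k=8 load=t8/9c comp=t7/9c wait=9 total=65
k=9 load=- comp=t8/7c wait=7 total=72

step 8: A=load:t8 B=compute:t7 [tied]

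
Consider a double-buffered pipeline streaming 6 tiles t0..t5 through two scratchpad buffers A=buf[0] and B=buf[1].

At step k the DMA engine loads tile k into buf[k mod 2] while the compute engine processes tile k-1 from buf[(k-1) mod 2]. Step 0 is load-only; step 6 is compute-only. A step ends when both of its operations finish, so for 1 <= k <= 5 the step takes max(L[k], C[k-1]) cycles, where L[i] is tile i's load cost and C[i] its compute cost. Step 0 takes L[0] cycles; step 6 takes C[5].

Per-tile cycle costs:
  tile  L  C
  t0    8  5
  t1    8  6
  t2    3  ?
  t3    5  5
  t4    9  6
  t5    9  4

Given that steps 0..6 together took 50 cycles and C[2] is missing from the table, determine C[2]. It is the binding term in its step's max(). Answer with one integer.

step 0 | dur = L[0]=8 = 8
step 1 | dur = max(L[1]=8, C[0]=5) = 8
step 2 | dur = max(L[2]=3, C[1]=6) = 6
step 3 | dur = max(L[3]=5, C[2]=?) = C[2]  (unknown; binding)
step 4 | dur = max(L[4]=9, C[3]=5) = 9
step 5 | dur = max(L[5]=9, C[4]=6) = 9
step 6 | dur = C[5]=4 = 4
sum of known step durations = 44
dur[3] = total - known = 50 - 44 = 6
C[2] is the binding max in step 3, so C[2] = dur[3] = 6

C[2] = 6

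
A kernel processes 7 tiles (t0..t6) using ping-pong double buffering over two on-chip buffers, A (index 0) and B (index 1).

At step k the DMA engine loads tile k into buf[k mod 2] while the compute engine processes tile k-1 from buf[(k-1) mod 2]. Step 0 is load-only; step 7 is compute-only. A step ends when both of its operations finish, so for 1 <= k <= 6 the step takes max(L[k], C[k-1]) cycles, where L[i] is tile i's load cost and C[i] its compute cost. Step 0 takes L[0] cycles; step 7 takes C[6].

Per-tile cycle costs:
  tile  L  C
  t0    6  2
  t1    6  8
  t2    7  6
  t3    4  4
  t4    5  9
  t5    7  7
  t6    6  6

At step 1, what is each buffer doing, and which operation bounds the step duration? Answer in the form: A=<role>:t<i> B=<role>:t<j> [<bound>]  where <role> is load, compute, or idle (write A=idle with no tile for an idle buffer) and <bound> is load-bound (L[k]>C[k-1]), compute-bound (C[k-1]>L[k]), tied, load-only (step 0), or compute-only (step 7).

step 1: A=compute:t0 B=load:t1 [load-bound]

[0] DMA t0→A (6c) ∥ CU idle ⇒ 6c, clock 6
[1] DMA t1→B (6c) ∥ CU A:t0 (2c) ⇒ 6c, clock 12
[2] DMA t2→A (7c) ∥ CU B:t1 (8c) ⇒ 8c, clock 20
[3] DMA t3→B (4c) ∥ CU A:t2 (6c) ⇒ 6c, clock 26
[4] DMA t4→A (5c) ∥ CU B:t3 (4c) ⇒ 5c, clock 31
[5] DMA t5→B (7c) ∥ CU A:t4 (9c) ⇒ 9c, clock 40
[6] DMA t6→A (6c) ∥ CU B:t5 (7c) ⇒ 7c, clock 47
[7] DMA idle ∥ CU A:t6 (6c) ⇒ 6c, clock 53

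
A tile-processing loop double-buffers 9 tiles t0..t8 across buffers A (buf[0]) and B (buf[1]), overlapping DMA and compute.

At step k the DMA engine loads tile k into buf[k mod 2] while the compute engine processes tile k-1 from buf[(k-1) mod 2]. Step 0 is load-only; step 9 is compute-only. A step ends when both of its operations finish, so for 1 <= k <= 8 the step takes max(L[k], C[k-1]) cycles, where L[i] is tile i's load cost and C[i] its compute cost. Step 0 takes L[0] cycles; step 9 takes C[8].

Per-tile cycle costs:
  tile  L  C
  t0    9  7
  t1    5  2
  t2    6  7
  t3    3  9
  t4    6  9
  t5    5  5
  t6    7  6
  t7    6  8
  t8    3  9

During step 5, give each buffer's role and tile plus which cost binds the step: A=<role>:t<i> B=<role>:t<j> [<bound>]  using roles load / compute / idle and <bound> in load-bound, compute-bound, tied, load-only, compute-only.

[0] DMA t0→A (9c) ∥ CU idle ⇒ 9c, clock 9
[1] DMA t1→B (5c) ∥ CU A:t0 (7c) ⇒ 7c, clock 16
[2] DMA t2→A (6c) ∥ CU B:t1 (2c) ⇒ 6c, clock 22
[3] DMA t3→B (3c) ∥ CU A:t2 (7c) ⇒ 7c, clock 29
[4] DMA t4→A (6c) ∥ CU B:t3 (9c) ⇒ 9c, clock 38
[5] DMA t5→B (5c) ∥ CU A:t4 (9c) ⇒ 9c, clock 47
[6] DMA t6→A (7c) ∥ CU B:t5 (5c) ⇒ 7c, clock 54
[7] DMA t7→B (6c) ∥ CU A:t6 (6c) ⇒ 6c, clock 60
[8] DMA t8→A (3c) ∥ CU B:t7 (8c) ⇒ 8c, clock 68
[9] DMA idle ∥ CU A:t8 (9c) ⇒ 9c, clock 77

step 5: A=compute:t4 B=load:t5 [compute-bound]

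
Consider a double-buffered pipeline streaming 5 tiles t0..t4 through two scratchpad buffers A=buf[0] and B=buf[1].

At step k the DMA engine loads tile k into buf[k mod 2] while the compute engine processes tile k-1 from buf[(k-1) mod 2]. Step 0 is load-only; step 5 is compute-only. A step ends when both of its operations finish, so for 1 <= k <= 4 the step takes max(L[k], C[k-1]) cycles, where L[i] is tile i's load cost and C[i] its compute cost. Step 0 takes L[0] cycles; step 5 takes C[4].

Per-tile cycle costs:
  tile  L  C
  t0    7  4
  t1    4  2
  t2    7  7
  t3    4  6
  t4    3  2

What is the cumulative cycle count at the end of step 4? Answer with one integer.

  0. 7=7c; end=7; A:t0 B:-
  1. max(4,4)=4c; end=11; A:t0 B:t1
  2. max(7,2)=7c; end=18; A:t2 B:t1
  3. max(4,7)=7c; end=25; A:t2 B:t3
  4. max(3,6)=6c; end=31; A:t4 B:t3
  5. 2=2c; end=33; A:t4 B:t3

end_cycle[4] = 31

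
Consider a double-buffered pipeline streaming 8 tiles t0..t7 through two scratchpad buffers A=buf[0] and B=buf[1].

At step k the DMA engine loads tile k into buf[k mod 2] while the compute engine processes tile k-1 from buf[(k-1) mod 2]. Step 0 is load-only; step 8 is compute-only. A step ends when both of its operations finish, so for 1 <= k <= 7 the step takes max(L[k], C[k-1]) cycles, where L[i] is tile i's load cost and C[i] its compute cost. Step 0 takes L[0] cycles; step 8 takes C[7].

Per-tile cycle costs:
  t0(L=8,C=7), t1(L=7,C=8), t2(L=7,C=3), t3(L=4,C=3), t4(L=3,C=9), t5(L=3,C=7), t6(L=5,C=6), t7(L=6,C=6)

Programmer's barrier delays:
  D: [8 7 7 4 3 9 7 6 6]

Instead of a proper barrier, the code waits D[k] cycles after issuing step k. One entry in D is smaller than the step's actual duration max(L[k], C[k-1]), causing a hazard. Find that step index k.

hazard at step 2

k=0 barrier L[0]=8→8c, D[0]=8 ok
k=1 barrier max(L[1]=7,C[0]=7)→7c, D[1]=7 ok
k=2 barrier max(L[2]=7,C[1]=8)→8c, D[2]=7 SHORT
k=3 barrier max(L[3]=4,C[2]=3)→4c, D[3]=4 ok
k=4 barrier max(L[4]=3,C[3]=3)→3c, D[4]=3 ok
k=5 barrier max(L[5]=3,C[4]=9)→9c, D[5]=9 ok
k=6 barrier max(L[6]=5,C[5]=7)→7c, D[6]=7 ok
k=7 barrier max(L[7]=6,C[6]=6)→6c, D[7]=6 ok
k=8 barrier C[7]=6→6c, D[8]=6 ok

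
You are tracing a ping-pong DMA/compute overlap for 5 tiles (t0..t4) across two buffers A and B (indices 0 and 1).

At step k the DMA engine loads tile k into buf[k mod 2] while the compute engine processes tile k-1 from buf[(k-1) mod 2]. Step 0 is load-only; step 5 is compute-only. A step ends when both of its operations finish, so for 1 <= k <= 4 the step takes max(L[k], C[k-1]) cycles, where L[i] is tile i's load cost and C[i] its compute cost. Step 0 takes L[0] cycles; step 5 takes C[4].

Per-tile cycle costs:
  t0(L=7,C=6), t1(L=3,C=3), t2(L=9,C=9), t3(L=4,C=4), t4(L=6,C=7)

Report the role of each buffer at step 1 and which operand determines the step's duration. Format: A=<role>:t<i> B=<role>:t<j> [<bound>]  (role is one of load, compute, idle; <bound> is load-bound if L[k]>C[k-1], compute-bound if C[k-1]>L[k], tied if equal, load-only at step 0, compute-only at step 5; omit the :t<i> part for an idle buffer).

step 1: A=compute:t0 B=load:t1 [compute-bound]

[0] DMA t0→A (7c) ∥ CU idle ⇒ 7c, clock 7
[1] DMA t1→B (3c) ∥ CU A:t0 (6c) ⇒ 6c, clock 13
[2] DMA t2→A (9c) ∥ CU B:t1 (3c) ⇒ 9c, clock 22
[3] DMA t3→B (4c) ∥ CU A:t2 (9c) ⇒ 9c, clock 31
[4] DMA t4→A (6c) ∥ CU B:t3 (4c) ⇒ 6c, clock 37
[5] DMA idle ∥ CU A:t4 (7c) ⇒ 7c, clock 44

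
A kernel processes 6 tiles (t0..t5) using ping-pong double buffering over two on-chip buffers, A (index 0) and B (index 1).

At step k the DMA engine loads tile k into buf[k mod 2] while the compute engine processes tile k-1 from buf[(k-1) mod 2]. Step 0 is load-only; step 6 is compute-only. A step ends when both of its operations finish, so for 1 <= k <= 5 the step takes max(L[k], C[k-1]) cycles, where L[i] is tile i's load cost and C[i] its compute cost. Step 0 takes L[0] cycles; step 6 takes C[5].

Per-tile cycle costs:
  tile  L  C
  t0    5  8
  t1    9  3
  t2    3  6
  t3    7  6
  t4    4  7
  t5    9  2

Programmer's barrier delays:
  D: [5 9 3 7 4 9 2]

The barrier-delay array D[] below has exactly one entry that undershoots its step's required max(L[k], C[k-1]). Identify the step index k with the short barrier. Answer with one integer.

[0] required=L[0]=5=5 vs D=5 ok
[1] required=max(L[1]=9,C[0]=8)=9 vs D=9 ok
[2] required=max(L[2]=3,C[1]=3)=3 vs D=3 ok
[3] required=max(L[3]=7,C[2]=6)=7 vs D=7 ok
[4] required=max(L[4]=4,C[3]=6)=6 vs D=4 SHORT
[5] required=max(L[5]=9,C[4]=7)=9 vs D=9 ok
[6] required=C[5]=2=2 vs D=2 ok

hazard at step 4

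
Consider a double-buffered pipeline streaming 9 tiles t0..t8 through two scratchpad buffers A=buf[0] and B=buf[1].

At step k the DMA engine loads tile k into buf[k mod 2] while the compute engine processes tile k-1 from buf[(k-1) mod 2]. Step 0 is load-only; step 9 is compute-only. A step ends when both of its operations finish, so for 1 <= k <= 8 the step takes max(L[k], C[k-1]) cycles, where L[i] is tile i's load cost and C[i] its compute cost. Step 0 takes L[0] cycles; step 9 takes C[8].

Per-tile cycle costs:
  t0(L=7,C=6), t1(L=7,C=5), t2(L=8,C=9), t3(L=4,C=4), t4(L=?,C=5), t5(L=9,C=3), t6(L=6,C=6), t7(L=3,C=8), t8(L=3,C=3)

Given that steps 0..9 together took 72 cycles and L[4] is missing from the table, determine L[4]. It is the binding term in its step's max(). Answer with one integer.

step 0 | dur = L[0]=7 = 7
step 1 | dur = max(L[1]=7, C[0]=6) = 7
step 2 | dur = max(L[2]=8, C[1]=5) = 8
step 3 | dur = max(L[3]=4, C[2]=9) = 9
step 4 | dur = max(L[4]=?, C[3]=4) = L[4]  (unknown; binding)
step 5 | dur = max(L[5]=9, C[4]=5) = 9
step 6 | dur = max(L[6]=6, C[5]=3) = 6
step 7 | dur = max(L[7]=3, C[6]=6) = 6
step 8 | dur = max(L[8]=3, C[7]=8) = 8
step 9 | dur = C[8]=3 = 3
sum of known step durations = 63
dur[4] = total - known = 72 - 63 = 9
L[4] is the binding max in step 4, so L[4] = dur[4] = 9

L[4] = 9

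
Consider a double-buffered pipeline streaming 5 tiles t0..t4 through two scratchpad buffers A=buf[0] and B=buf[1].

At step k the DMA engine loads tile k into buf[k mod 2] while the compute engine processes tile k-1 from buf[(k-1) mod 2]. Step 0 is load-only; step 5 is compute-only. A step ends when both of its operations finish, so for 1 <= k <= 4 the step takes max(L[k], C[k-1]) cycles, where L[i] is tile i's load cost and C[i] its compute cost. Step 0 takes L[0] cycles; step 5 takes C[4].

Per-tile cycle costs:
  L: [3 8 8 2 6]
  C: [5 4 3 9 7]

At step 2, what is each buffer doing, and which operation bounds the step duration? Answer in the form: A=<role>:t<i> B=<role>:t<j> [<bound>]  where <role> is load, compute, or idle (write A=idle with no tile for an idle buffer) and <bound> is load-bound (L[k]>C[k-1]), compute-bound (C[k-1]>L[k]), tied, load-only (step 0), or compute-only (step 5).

[0] DMA t0→A (3c) ∥ CU idle ⇒ 3c, clock 3
[1] DMA t1→B (8c) ∥ CU A:t0 (5c) ⇒ 8c, clock 11
[2] DMA t2→A (8c) ∥ CU B:t1 (4c) ⇒ 8c, clock 19
[3] DMA t3→B (2c) ∥ CU A:t2 (3c) ⇒ 3c, clock 22
[4] DMA t4→A (6c) ∥ CU B:t3 (9c) ⇒ 9c, clock 31
[5] DMA idle ∥ CU A:t4 (7c) ⇒ 7c, clock 38

step 2: A=load:t2 B=compute:t1 [load-bound]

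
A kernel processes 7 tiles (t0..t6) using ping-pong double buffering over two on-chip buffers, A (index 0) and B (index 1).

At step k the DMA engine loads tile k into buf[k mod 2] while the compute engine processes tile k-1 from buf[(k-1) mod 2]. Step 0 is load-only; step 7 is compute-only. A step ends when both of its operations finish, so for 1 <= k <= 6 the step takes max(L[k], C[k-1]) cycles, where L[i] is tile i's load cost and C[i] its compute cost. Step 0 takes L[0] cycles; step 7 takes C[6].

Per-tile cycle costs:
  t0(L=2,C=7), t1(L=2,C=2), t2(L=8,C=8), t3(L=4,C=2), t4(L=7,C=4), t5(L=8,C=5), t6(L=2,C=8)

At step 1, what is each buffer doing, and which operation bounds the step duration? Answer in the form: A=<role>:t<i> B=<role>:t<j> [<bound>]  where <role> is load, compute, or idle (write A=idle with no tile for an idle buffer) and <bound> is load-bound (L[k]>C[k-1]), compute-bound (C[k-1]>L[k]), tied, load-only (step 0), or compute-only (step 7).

k=0 load=t0/2c comp=- wait=2 total=2
k=1 load=t1/2c comp=t0/7c wait=7 total=9
k=2 load=t2/8c comp=t1/2c wait=8 total=17
k=3 load=t3/4c comp=t2/8c wait=8 total=25
k=4 load=t4/7c comp=t3/2c wait=7 total=32
k=5 load=t5/8c comp=t4/4c wait=8 total=40
k=6 load=t6/2c comp=t5/5c wait=5 total=45
k=7 load=- comp=t6/8c wait=8 total=53

step 1: A=compute:t0 B=load:t1 [compute-bound]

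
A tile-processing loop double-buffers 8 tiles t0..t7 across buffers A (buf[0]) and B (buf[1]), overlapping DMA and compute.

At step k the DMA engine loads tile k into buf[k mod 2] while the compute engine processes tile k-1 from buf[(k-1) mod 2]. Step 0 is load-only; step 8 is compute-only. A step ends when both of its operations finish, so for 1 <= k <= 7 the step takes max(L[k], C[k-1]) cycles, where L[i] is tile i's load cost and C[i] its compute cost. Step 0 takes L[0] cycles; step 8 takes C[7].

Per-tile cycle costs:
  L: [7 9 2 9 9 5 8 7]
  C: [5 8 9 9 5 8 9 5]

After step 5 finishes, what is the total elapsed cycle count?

end_cycle[5] = 47

step 0: L[0]=7 → dur=7, Σ=7 | A=load:t0 B=idle [load-only]
step 1: L[1]=9 C[0]=5 → dur=9, Σ=16 | A=compute:t0 B=load:t1 [load-bound]
step 2: L[2]=2 C[1]=8 → dur=8, Σ=24 | A=load:t2 B=compute:t1 [compute-bound]
step 3: L[3]=9 C[2]=9 → dur=9, Σ=33 | A=compute:t2 B=load:t3 [tied]
step 4: L[4]=9 C[3]=9 → dur=9, Σ=42 | A=load:t4 B=compute:t3 [tied]
step 5: L[5]=5 C[4]=5 → dur=5, Σ=47 | A=compute:t4 B=load:t5 [tied]
step 6: L[6]=8 C[5]=8 → dur=8, Σ=55 | A=load:t6 B=compute:t5 [tied]
step 7: L[7]=7 C[6]=9 → dur=9, Σ=64 | A=compute:t6 B=load:t7 [compute-bound]
step 8: C[7]=5 → dur=5, Σ=69 | A=idle B=compute:t7 [compute-only]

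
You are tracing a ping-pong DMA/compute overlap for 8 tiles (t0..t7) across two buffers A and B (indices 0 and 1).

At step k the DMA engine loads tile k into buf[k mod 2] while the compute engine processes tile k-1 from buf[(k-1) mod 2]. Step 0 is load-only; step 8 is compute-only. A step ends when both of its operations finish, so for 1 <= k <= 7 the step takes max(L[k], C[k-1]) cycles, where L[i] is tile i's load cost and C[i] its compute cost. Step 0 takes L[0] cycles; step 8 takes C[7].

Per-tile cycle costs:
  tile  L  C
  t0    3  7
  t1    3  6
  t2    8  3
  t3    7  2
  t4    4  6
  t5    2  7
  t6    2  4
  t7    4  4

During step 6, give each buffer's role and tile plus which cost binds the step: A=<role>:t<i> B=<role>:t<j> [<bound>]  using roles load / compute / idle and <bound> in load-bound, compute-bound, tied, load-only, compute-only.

k=0 load=t0/3c comp=- wait=3 total=3
k=1 load=t1/3c comp=t0/7c wait=7 total=10
k=2 load=t2/8c comp=t1/6c wait=8 total=18
k=3 load=t3/7c comp=t2/3c wait=7 total=25
k=4 load=t4/4c comp=t3/2c wait=4 total=29
k=5 load=t5/2c comp=t4/6c wait=6 total=35
k=6 load=t6/2c comp=t5/7c wait=7 total=42
k=7 load=t7/4c comp=t6/4c wait=4 total=46
k=8 load=- comp=t7/4c wait=4 total=50

step 6: A=load:t6 B=compute:t5 [compute-bound]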